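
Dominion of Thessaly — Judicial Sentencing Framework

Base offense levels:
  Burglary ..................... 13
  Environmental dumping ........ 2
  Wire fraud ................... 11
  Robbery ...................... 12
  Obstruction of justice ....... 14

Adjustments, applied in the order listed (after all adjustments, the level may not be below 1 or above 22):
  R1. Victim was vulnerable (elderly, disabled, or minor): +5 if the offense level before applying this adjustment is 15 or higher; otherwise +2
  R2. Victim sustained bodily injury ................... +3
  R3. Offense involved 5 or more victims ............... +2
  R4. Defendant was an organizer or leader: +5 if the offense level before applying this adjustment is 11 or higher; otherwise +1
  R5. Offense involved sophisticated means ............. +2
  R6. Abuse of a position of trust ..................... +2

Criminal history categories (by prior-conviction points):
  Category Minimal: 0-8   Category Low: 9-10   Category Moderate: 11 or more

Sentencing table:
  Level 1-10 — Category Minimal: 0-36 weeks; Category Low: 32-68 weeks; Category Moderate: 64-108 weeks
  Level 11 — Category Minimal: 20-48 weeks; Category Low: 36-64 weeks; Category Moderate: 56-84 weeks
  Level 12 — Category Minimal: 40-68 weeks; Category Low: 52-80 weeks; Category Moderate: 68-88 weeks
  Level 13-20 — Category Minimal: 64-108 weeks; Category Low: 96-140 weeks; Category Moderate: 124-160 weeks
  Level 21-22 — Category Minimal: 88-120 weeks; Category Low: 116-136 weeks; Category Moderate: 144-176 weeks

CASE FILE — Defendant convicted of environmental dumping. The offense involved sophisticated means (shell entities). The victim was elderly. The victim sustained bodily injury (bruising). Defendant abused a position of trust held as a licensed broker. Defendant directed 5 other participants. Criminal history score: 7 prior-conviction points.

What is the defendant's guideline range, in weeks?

Base offense level for environmental dumping: 2.
R1 applies (level before this adjustment is 2 < 15, so +2): 2 + 2 = 4.
R2 applies: 4 + 3 = 7.
R4 applies (level before this adjustment is 7 < 11, so +1): 7 + 1 = 8.
R5 applies: 8 + 2 = 10.
R6 applies: 10 + 2 = 12.
Final offense level: 12.
Criminal history: 7 prior points → Category Minimal (0-8).
Level 12 falls in the 12 band.
Grid: Level 12 × Category Minimal = 40-68 weeks.

40-68 weeks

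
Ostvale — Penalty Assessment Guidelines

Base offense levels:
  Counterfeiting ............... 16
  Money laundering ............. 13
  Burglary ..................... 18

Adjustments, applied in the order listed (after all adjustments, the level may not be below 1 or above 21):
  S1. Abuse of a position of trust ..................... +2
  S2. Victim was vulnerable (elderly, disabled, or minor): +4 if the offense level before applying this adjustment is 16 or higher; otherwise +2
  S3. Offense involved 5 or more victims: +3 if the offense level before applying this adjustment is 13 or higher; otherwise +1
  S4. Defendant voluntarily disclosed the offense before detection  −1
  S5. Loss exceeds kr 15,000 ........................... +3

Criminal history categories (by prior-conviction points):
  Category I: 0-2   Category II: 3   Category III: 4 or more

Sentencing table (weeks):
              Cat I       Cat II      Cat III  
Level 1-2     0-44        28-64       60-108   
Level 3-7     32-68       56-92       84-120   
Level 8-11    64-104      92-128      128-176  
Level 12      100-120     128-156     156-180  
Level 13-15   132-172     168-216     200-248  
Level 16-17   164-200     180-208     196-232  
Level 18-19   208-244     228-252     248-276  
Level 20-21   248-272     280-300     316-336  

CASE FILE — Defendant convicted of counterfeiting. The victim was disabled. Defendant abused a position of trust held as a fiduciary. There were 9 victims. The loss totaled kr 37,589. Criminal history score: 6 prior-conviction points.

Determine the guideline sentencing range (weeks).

Base offense level for counterfeiting: 16.
S1 applies: 16 + 2 = 18.
S2 applies (level before this adjustment is 18 ≥ 16, so +4): 18 + 4 = 22.
S3 applies (level before this adjustment is 22 ≥ 13, so +3): 22 + 3 = 25.
S4 does not apply.
S5 applies: 25 + 3 = 28.
Level 28 exceeds the maximum of 21; capped at 21.
Final offense level: 21.
Criminal history: 6 prior points → Category III (4+).
Level 21 falls in the 20-21 band.
Grid: Level 20-21 × Category III = 316-336 weeks.

316-336 weeks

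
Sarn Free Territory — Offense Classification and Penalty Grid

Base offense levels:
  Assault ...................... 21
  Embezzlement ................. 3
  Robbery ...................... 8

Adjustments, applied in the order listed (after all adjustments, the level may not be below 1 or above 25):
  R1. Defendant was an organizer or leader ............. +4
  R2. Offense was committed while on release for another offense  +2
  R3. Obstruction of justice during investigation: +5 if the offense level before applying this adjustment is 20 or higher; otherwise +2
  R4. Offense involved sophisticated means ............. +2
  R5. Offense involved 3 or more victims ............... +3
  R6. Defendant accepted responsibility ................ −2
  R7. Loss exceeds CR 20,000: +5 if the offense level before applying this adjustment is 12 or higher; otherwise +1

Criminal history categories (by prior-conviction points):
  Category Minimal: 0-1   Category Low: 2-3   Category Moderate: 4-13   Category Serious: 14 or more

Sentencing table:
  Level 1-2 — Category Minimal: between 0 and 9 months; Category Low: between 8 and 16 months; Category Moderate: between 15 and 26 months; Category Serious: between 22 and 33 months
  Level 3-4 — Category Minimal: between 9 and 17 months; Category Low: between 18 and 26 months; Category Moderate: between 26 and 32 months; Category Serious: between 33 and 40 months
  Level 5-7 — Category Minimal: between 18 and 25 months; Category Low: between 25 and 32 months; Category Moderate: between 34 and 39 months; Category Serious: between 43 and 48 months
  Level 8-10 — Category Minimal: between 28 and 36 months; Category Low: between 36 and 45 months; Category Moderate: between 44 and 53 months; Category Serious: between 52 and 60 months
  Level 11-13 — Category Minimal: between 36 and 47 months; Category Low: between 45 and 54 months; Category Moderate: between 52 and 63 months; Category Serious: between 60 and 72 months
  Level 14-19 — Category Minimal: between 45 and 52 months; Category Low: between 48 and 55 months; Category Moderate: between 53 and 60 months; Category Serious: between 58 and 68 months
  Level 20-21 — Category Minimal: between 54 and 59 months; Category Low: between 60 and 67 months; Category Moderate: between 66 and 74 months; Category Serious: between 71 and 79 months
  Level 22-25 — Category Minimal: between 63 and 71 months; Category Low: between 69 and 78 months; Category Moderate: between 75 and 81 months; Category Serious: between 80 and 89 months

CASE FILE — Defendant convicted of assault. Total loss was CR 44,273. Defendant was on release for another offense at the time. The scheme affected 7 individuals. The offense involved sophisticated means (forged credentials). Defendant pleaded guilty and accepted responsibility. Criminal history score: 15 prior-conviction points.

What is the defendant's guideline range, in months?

Base offense level for assault: 21.
R2 applies: 21 + 2 = 23.
R4 applies: 23 + 2 = 25.
R5 applies: 25 + 3 = 28.
R6 applies: 28 − 2 = 26.
R7 applies (level before this adjustment is 26 ≥ 12, so +5): 26 + 5 = 31.
Level 31 exceeds the maximum of 25; capped at 25.
Final offense level: 25.
Criminal history: 15 prior points → Category Serious (14+).
Level 25 falls in the 22-25 band.
Grid: Level 22-25 × Category Serious = 80-89 months.

80-89 months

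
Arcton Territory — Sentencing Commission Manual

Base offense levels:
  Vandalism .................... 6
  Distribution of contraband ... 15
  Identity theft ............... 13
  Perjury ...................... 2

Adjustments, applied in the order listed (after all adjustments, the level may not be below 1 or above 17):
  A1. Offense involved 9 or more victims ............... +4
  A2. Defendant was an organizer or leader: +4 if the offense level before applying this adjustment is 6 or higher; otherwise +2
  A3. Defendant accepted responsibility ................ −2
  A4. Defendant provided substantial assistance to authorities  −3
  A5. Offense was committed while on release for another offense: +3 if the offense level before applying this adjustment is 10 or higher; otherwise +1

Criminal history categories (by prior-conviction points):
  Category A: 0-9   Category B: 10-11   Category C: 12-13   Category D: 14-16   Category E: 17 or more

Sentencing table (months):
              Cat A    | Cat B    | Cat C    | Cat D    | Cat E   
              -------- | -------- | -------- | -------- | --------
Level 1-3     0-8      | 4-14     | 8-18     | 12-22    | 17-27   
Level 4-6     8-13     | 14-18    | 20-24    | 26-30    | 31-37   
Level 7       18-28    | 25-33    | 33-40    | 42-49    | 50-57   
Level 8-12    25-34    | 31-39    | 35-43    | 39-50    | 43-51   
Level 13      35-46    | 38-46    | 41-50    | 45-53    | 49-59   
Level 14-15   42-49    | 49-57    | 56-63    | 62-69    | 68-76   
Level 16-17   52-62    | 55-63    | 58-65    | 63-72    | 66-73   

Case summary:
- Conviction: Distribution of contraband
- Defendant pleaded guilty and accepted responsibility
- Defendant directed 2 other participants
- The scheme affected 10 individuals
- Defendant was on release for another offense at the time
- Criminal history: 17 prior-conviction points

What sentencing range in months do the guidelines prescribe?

66-73 months

Base offense level for distribution of contraband: 15.
A1 applies: 15 + 4 = 19.
A2 applies (level before this adjustment is 19 ≥ 6, so +4): 19 + 4 = 23.
A3 applies: 23 − 2 = 21.
A4 does not apply.
A5 applies (level before this adjustment is 21 ≥ 10, so +3): 21 + 3 = 24.
Level 24 exceeds the maximum of 17; capped at 17.
Final offense level: 17.
Criminal history: 17 prior points → Category E (17+).
Level 17 falls in the 16-17 band.
Grid: Level 16-17 × Category E = 66-73 months.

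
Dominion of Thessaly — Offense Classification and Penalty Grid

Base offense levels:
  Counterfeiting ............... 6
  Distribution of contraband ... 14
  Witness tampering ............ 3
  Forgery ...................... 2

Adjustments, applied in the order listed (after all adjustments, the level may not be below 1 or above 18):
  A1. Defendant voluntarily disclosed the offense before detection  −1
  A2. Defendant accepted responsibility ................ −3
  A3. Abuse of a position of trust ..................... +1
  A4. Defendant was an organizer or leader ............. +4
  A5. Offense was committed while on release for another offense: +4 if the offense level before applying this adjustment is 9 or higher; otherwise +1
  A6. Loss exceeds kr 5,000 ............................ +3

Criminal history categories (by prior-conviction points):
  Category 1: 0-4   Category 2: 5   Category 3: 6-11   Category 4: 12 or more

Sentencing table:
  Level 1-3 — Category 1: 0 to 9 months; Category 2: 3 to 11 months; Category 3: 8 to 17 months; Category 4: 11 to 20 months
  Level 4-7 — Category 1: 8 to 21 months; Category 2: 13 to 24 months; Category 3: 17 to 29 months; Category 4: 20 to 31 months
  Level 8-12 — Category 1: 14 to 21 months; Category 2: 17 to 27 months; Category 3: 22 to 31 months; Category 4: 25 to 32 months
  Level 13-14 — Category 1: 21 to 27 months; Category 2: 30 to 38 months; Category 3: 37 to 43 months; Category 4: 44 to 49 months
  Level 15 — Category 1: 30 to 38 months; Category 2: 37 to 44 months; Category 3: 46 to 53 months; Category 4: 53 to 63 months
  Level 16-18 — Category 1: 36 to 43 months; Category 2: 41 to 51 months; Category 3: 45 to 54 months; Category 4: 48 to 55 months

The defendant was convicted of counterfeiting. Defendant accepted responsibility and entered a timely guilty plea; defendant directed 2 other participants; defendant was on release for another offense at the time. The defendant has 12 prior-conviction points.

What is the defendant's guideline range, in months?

25-32 months

Base offense level for counterfeiting: 6.
A2 applies: 6 − 3 = 3.
A3 does not apply.
A4 applies: 3 + 4 = 7.
A5 applies (level before this adjustment is 7 < 9, so +1): 7 + 1 = 8.
Final offense level: 8.
Criminal history: 12 prior points → Category 4 (12+).
Level 8 falls in the 8-12 band.
Grid: Level 8-12 × Category 4 = 25-32 months.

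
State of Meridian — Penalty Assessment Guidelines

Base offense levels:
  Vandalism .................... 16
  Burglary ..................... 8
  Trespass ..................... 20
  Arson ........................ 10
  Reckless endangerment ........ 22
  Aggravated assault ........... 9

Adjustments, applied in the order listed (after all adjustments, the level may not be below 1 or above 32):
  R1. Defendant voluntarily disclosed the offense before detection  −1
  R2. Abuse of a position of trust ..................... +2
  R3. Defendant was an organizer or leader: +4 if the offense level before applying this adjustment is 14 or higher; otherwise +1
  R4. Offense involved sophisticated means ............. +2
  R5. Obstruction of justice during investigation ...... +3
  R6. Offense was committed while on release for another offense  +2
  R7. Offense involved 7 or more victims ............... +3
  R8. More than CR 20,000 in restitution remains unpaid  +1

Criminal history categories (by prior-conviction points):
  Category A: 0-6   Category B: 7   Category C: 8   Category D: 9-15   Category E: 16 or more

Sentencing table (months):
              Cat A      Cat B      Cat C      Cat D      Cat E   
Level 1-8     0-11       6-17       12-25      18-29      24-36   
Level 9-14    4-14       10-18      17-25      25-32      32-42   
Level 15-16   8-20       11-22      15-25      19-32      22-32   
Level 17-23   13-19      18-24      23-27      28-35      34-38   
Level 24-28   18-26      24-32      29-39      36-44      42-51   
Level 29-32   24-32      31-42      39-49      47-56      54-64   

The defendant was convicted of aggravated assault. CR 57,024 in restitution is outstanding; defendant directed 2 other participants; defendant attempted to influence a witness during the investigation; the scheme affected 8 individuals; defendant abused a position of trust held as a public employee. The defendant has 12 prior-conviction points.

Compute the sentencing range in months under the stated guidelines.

Base offense level for aggravated assault: 9.
R2 applies: 9 + 2 = 11.
R3 applies (level before this adjustment is 11 < 14, so +1): 11 + 1 = 12.
R5 applies: 12 + 3 = 15.
R7 applies: 15 + 3 = 18.
R8 applies: 18 + 1 = 19.
Final offense level: 19.
Criminal history: 12 prior points → Category D (9-15).
Level 19 falls in the 17-23 band.
Grid: Level 17-23 × Category D = 28-35 months.

28-35 months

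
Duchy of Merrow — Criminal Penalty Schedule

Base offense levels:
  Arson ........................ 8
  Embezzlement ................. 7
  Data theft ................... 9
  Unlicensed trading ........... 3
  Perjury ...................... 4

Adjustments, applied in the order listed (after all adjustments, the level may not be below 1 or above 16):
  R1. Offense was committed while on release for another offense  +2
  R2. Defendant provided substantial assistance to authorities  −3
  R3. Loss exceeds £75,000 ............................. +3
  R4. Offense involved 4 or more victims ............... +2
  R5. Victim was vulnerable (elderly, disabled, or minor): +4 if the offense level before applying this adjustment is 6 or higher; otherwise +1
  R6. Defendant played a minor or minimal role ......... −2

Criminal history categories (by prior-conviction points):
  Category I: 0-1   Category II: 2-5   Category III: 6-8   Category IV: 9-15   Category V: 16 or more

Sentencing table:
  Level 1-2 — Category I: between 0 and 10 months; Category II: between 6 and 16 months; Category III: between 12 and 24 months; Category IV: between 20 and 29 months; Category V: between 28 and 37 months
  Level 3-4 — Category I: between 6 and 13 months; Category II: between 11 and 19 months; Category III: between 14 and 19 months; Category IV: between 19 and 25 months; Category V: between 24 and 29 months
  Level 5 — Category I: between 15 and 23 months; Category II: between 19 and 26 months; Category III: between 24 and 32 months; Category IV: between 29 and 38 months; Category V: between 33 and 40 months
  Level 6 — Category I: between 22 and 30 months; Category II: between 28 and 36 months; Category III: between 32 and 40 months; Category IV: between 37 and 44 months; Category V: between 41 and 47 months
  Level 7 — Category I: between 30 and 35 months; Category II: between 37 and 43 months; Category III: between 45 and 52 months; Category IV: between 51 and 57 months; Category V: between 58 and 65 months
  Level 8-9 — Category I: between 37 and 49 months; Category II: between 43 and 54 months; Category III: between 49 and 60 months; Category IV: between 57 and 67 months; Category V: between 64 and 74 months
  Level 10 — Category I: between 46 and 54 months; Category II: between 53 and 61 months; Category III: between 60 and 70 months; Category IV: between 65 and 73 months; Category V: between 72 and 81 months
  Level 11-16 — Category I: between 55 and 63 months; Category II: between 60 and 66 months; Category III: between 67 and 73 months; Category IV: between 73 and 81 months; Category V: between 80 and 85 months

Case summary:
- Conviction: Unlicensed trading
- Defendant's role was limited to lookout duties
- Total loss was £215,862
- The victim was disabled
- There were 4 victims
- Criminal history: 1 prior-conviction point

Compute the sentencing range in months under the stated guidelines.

46-54 months

Base offense level for unlicensed trading: 3.
R3 applies: 3 + 3 = 6.
R4 applies: 6 + 2 = 8.
R5 applies (level before this adjustment is 8 ≥ 6, so +4): 8 + 4 = 12.
R6 applies: 12 − 2 = 10.
Final offense level: 10.
Criminal history: 1 prior point → Category I (0-1).
Level 10 falls in the 10 band.
Grid: Level 10 × Category I = 46-54 months.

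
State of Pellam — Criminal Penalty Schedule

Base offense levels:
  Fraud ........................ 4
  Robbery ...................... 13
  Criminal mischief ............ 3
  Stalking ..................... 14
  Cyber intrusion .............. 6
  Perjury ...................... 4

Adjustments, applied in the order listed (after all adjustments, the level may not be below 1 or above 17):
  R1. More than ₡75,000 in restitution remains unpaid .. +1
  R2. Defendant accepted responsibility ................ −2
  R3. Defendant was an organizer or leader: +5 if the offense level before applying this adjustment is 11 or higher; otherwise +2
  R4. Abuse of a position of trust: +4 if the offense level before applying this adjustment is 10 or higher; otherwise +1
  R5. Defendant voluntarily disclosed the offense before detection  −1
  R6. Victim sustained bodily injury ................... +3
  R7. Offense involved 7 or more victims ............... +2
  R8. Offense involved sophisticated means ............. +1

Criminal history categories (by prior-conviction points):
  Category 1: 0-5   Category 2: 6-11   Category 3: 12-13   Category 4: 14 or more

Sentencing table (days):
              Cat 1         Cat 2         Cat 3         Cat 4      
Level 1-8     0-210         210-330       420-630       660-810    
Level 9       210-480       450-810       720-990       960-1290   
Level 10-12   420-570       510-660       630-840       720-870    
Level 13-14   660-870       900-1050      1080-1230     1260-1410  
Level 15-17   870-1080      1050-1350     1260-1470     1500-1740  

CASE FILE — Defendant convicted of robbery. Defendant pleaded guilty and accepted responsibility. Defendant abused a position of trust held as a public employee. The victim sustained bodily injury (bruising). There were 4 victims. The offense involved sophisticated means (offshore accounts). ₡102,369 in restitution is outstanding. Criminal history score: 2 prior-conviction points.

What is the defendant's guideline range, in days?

Base offense level for robbery: 13.
R1 applies: 13 + 1 = 14.
R2 applies: 14 − 2 = 12.
R4 applies (level before this adjustment is 12 ≥ 10, so +4): 12 + 4 = 16.
R6 applies: 16 + 3 = 19.
R7 does not apply.
R8 applies: 19 + 1 = 20.
Level 20 exceeds the maximum of 17; capped at 17.
Final offense level: 17.
Criminal history: 2 prior points → Category 1 (0-5).
Level 17 falls in the 15-17 band.
Grid: Level 15-17 × Category 1 = 870-1080 days.

870-1080 days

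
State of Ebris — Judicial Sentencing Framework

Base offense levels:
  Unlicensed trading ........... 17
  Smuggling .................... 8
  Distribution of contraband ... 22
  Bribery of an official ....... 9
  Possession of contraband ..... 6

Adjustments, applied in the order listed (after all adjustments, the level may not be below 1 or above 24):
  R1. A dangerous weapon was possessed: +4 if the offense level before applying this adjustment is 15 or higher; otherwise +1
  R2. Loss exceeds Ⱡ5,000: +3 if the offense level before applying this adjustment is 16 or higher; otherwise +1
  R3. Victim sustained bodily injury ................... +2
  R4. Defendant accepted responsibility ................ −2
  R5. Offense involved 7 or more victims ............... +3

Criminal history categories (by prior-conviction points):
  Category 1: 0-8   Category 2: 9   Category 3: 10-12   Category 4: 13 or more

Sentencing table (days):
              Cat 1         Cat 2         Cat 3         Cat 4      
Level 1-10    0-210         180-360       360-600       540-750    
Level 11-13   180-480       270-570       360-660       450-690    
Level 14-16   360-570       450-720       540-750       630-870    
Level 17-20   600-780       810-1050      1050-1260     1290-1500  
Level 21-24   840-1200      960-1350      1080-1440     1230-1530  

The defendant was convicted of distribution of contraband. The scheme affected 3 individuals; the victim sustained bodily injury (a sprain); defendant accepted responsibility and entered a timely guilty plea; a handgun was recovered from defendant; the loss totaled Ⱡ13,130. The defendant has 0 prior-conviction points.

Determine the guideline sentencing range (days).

Base offense level for distribution of contraband: 22.
R1 applies (level before this adjustment is 22 ≥ 15, so +4): 22 + 4 = 26.
R2 applies (level before this adjustment is 26 ≥ 16, so +3): 26 + 3 = 29.
R3 applies: 29 + 2 = 31.
R4 applies: 31 − 2 = 29.
R5 does not apply.
Level 29 exceeds the maximum of 24; capped at 24.
Final offense level: 24.
Criminal history: 0 prior points → Category 1 (0-8).
Level 24 falls in the 21-24 band.
Grid: Level 21-24 × Category 1 = 840-1200 days.

840-1200 days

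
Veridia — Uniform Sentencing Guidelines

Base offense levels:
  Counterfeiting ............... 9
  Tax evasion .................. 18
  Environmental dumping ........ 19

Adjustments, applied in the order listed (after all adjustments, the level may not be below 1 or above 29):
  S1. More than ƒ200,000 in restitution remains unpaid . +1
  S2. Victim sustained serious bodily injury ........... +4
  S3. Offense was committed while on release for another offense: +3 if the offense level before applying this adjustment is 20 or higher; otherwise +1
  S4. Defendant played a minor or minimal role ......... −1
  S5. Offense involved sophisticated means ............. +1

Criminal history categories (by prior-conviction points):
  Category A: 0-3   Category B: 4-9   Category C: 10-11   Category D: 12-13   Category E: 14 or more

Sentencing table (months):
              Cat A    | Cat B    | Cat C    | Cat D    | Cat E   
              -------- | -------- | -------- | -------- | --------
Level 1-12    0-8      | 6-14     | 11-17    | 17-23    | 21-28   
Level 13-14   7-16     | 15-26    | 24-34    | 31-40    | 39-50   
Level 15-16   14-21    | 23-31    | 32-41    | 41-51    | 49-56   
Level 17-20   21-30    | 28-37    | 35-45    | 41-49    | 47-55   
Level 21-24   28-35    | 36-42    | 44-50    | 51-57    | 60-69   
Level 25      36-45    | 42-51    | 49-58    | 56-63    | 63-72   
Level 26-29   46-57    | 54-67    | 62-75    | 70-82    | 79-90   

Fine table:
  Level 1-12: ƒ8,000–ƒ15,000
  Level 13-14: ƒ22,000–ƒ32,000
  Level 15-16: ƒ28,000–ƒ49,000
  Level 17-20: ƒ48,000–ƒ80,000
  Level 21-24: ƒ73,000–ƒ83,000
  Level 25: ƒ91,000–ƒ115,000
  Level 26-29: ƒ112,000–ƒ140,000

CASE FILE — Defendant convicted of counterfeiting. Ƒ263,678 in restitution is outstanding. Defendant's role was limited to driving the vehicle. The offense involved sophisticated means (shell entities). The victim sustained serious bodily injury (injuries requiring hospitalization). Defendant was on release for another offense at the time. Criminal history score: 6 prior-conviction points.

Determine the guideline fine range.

ƒ28,000–ƒ49,000

Base offense level for counterfeiting: 9.
S1 applies: 9 + 1 = 10.
S2 applies: 10 + 4 = 14.
S3 applies (level before this adjustment is 14 < 20, so +1): 14 + 1 = 15.
S4 applies: 15 − 1 = 14.
S5 applies: 14 + 1 = 15.
Final offense level: 15.
Level 15 falls in the 15-16 band.
Fine table: Level 15-16 → ƒ28,000–ƒ49,000.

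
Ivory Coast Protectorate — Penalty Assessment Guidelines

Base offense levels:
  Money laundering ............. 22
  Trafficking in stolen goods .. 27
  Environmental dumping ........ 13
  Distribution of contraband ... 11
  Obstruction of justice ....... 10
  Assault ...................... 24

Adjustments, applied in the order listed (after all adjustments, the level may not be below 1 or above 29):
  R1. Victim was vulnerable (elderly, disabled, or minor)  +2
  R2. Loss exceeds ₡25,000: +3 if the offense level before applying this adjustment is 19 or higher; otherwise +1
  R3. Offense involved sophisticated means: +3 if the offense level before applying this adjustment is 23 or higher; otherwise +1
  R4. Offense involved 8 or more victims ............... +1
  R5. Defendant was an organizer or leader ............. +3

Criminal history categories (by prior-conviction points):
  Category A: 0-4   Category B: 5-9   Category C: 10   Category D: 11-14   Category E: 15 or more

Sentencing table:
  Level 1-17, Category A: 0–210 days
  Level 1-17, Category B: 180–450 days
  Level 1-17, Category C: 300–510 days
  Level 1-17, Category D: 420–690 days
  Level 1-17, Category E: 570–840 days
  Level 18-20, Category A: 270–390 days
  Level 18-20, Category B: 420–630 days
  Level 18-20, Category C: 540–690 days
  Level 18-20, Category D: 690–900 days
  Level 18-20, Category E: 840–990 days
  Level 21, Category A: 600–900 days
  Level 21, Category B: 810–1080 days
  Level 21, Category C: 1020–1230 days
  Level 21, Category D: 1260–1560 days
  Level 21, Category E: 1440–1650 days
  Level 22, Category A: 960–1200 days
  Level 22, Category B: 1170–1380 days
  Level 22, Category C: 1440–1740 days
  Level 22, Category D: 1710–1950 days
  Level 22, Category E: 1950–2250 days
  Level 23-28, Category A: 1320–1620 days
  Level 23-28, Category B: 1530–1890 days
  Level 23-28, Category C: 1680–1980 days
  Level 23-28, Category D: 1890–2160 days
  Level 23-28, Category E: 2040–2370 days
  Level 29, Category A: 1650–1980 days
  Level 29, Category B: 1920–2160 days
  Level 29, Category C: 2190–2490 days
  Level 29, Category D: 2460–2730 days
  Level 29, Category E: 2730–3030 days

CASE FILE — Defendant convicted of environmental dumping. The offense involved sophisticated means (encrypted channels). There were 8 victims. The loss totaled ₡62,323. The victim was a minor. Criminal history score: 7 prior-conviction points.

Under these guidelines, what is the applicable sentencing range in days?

Base offense level for environmental dumping: 13.
R1 applies: 13 + 2 = 15.
R2 applies (level before this adjustment is 15 < 19, so +1): 15 + 1 = 16.
R3 applies (level before this adjustment is 16 < 23, so +1): 16 + 1 = 17.
R4 applies: 17 + 1 = 18.
Final offense level: 18.
Criminal history: 7 prior points → Category B (5-9).
Level 18 falls in the 18-20 band.
Grid: Level 18-20 × Category B = 420-630 days.

420-630 days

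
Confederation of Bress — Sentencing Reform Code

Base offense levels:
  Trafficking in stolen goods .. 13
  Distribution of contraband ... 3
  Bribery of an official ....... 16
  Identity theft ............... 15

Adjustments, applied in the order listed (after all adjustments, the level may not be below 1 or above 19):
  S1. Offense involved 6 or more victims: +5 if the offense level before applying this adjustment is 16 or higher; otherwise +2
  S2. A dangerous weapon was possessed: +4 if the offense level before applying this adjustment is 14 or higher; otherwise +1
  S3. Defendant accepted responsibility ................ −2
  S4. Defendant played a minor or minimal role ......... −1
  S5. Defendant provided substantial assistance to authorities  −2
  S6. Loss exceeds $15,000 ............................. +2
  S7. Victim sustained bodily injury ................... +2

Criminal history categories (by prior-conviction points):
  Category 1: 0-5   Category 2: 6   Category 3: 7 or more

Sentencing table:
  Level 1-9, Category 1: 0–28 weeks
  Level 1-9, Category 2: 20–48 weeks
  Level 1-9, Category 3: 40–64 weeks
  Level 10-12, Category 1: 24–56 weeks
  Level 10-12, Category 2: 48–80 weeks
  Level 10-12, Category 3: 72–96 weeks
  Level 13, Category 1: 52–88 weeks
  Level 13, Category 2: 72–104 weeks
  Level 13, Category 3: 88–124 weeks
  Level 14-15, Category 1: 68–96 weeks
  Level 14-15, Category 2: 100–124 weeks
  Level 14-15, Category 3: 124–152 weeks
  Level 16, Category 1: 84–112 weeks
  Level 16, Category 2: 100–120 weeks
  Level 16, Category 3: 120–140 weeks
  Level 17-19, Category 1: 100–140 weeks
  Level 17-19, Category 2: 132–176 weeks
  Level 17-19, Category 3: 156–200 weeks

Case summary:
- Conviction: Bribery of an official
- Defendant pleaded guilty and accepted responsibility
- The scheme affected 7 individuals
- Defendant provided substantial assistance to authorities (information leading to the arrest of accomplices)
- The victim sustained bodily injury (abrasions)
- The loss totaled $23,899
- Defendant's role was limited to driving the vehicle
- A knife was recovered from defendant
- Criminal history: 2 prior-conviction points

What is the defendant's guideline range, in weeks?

Base offense level for bribery of an official: 16.
S1 applies (level before this adjustment is 16 ≥ 16, so +5): 16 + 5 = 21.
S2 applies (level before this adjustment is 21 ≥ 14, so +4): 21 + 4 = 25.
S3 applies: 25 − 2 = 23.
S4 applies: 23 − 1 = 22.
S5 applies: 22 − 2 = 20.
S6 applies: 20 + 2 = 22.
S7 applies: 22 + 2 = 24.
Level 24 exceeds the maximum of 19; capped at 19.
Final offense level: 19.
Criminal history: 2 prior points → Category 1 (0-5).
Level 19 falls in the 17-19 band.
Grid: Level 17-19 × Category 1 = 100-140 weeks.

100-140 weeks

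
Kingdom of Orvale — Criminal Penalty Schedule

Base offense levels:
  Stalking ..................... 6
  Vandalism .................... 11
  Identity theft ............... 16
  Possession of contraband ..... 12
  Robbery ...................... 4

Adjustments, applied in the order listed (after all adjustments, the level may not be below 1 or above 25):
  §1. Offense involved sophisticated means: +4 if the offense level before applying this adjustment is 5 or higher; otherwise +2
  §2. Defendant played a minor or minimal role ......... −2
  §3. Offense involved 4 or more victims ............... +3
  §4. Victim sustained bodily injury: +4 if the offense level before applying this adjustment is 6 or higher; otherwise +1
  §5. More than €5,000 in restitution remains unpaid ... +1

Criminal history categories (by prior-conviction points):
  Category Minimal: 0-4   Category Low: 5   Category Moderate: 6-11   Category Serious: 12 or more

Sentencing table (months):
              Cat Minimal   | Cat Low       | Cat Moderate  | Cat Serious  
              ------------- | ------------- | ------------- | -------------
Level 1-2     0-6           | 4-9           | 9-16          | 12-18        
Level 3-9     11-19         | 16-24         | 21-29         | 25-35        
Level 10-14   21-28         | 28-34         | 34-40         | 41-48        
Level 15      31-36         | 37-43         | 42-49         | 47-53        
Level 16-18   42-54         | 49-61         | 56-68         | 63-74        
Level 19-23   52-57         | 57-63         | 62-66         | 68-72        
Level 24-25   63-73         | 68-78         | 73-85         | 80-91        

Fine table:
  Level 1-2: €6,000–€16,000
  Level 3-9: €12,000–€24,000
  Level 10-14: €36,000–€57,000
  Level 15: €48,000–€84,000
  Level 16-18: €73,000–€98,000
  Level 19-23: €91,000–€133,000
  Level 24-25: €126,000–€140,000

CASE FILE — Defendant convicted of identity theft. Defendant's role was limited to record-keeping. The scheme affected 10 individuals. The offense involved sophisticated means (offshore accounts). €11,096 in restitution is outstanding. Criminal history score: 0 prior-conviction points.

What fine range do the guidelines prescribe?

Base offense level for identity theft: 16.
§1 applies (level before this adjustment is 16 ≥ 5, so +4): 16 + 4 = 20.
§2 applies: 20 − 2 = 18.
§3 applies: 18 + 3 = 21.
§5 applies: 21 + 1 = 22.
Final offense level: 22.
Level 22 falls in the 19-23 band.
Fine table: Level 19-23 → €91,000–€133,000.

€91,000–€133,000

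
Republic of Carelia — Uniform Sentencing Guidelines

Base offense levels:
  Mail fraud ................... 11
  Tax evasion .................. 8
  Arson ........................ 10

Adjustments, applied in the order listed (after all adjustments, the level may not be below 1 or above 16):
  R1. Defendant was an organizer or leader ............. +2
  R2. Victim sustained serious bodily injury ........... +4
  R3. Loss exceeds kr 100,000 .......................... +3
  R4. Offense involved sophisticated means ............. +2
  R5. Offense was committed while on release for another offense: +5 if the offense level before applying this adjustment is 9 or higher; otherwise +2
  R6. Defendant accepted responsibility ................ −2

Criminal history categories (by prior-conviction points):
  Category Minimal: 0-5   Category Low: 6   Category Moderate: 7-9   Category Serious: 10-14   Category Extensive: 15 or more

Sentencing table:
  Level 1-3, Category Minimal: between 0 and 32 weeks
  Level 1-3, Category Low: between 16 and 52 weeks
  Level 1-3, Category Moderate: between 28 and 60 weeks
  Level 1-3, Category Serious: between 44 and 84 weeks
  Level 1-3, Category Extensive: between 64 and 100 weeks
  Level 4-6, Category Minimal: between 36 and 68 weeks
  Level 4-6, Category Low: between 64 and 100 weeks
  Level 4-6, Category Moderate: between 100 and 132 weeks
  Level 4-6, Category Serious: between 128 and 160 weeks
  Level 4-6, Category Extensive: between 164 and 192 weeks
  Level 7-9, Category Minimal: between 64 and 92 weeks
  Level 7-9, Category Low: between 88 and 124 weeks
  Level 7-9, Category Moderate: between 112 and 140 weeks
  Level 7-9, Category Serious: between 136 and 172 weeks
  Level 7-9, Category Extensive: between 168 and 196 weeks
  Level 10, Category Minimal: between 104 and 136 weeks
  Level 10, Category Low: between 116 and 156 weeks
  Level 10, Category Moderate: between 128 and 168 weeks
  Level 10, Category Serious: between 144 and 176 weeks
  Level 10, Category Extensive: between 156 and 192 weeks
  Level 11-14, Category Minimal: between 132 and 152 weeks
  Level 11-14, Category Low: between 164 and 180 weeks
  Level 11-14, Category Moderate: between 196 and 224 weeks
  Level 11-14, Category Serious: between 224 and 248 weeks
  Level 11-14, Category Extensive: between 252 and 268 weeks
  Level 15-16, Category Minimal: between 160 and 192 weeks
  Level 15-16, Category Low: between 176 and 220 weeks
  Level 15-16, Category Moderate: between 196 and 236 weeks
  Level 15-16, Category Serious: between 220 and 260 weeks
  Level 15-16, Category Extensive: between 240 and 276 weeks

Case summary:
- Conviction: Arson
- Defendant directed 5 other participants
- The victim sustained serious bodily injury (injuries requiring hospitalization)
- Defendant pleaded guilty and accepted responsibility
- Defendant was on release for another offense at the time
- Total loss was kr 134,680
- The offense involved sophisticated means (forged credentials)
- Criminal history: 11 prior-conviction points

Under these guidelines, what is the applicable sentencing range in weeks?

220-260 weeks

Base offense level for arson: 10.
R1 applies: 10 + 2 = 12.
R2 applies: 12 + 4 = 16.
R3 applies: 16 + 3 = 19.
R4 applies: 19 + 2 = 21.
R5 applies (level before this adjustment is 21 ≥ 9, so +5): 21 + 5 = 26.
R6 applies: 26 − 2 = 24.
Level 24 exceeds the maximum of 16; capped at 16.
Final offense level: 16.
Criminal history: 11 prior points → Category Serious (10-14).
Level 16 falls in the 15-16 band.
Grid: Level 15-16 × Category Serious = 220-260 weeks.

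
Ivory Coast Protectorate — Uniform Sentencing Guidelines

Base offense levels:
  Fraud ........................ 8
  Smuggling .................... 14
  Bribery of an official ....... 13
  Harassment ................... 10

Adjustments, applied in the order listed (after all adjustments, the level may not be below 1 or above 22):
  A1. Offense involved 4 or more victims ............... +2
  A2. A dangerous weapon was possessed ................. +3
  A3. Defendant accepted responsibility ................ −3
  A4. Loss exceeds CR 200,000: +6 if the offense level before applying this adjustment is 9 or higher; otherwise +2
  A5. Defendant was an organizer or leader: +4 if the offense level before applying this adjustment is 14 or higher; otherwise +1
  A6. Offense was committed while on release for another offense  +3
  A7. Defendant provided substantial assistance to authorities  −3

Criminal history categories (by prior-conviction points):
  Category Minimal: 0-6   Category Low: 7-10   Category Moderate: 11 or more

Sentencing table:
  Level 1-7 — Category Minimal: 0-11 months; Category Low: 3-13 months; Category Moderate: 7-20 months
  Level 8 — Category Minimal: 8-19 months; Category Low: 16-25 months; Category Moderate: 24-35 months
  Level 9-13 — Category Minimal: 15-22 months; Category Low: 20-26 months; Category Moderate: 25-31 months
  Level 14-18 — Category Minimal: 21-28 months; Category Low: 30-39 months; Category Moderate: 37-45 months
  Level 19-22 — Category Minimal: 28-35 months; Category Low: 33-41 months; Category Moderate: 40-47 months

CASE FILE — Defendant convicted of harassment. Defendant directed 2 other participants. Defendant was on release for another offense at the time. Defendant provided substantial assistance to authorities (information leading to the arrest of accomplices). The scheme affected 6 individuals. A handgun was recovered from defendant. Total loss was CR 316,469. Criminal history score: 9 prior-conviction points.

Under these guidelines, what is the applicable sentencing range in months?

33-41 months

Base offense level for harassment: 10.
A1 applies: 10 + 2 = 12.
A2 applies: 12 + 3 = 15.
A4 applies (level before this adjustment is 15 ≥ 9, so +6): 15 + 6 = 21.
A5 applies (level before this adjustment is 21 ≥ 14, so +4): 21 + 4 = 25.
A6 applies: 25 + 3 = 28.
A7 applies: 28 − 3 = 25.
Level 25 exceeds the maximum of 22; capped at 22.
Final offense level: 22.
Criminal history: 9 prior points → Category Low (7-10).
Level 22 falls in the 19-22 band.
Grid: Level 19-22 × Category Low = 33-41 months.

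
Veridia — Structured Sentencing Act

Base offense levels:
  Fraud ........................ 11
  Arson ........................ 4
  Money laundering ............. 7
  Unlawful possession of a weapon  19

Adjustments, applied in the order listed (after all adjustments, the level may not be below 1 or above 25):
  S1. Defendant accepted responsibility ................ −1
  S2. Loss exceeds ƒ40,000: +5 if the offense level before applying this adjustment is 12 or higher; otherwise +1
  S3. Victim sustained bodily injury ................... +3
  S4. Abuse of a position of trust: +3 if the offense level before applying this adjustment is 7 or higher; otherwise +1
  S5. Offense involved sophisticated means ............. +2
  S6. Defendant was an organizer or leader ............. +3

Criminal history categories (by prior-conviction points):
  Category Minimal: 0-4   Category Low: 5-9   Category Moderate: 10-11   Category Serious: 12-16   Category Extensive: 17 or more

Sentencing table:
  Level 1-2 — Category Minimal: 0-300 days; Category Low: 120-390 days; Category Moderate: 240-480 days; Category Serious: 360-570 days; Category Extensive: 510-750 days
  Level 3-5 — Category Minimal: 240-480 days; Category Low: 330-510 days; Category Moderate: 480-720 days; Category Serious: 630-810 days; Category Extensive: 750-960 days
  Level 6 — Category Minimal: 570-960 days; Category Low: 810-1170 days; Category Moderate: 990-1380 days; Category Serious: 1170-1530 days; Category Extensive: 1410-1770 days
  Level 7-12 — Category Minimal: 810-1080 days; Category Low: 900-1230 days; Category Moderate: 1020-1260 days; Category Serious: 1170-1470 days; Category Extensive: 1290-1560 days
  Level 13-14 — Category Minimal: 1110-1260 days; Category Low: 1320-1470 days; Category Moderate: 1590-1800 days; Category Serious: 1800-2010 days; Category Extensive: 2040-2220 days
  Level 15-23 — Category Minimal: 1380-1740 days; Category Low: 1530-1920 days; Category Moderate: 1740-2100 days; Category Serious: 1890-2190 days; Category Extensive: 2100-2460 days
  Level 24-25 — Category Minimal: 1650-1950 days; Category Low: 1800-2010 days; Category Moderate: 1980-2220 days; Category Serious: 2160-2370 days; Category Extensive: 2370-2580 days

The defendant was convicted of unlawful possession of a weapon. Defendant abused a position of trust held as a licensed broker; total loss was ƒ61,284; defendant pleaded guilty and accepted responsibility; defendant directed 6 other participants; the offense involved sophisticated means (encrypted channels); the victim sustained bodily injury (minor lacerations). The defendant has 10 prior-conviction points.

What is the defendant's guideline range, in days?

1980-2220 days

Base offense level for unlawful possession of a weapon: 19.
S1 applies: 19 − 1 = 18.
S2 applies (level before this adjustment is 18 ≥ 12, so +5): 18 + 5 = 23.
S3 applies: 23 + 3 = 26.
S4 applies (level before this adjustment is 26 ≥ 7, so +3): 26 + 3 = 29.
S5 applies: 29 + 2 = 31.
S6 applies: 31 + 3 = 34.
Level 34 exceeds the maximum of 25; capped at 25.
Final offense level: 25.
Criminal history: 10 prior points → Category Moderate (10-11).
Level 25 falls in the 24-25 band.
Grid: Level 24-25 × Category Moderate = 1980-2220 days.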